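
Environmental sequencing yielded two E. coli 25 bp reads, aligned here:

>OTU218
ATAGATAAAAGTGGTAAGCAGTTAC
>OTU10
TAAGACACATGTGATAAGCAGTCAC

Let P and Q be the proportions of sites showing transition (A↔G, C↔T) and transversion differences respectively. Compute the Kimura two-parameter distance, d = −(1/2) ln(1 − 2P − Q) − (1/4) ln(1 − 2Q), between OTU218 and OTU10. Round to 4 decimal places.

0.3518

Mismatches occur at site 1 (A/T, transversion), site 2 (T/A, transversion), site 6 (T/C, transition), site 8 (A/C, transversion), site 10 (A/T, transversion), site 14 (G/A, transition), site 23 (T/C, transition).
Of the 7 differences, 3 transitions and 4 transversions over 25 sites: P = 3/25 = 0.120000, Q = 4/25 = 0.160000.
d = −0.5·ln(0.600000) − 0.25·ln(0.680000) = −0.5·(-0.510826) − 0.25·(-0.385662) = 0.3518.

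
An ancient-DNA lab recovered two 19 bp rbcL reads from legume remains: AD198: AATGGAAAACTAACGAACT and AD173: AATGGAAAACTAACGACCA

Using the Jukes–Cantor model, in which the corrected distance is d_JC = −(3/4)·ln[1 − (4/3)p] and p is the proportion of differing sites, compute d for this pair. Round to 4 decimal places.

0.1134

The sequences differ at positions 17 (A/C), 19 (T/A).
p = 2/19 = 0.105263.
d = −0.75 · ln(1 − (4/3)·0.105263) = −0.75 · ln(0.859649) = −0.75 · (-0.151231) = 0.1134.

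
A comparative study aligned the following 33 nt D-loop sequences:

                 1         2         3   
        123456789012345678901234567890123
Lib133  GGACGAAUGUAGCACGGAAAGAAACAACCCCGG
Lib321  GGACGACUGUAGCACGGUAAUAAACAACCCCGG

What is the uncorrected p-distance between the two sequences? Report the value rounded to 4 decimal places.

Mismatches occur at site 7 (A→C), site 18 (A→U), site 21 (G→U).
There are 3 differences over 33 sites, so p = 3/33 = 0.0909.

0.0909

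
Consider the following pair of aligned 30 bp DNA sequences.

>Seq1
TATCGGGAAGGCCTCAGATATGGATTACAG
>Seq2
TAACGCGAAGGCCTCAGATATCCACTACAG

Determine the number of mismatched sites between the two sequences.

5

Differing sites — 3:T/A; 6:G/C; 22:G/C; 23:G/C; 25:T/C.
That gives 5 mismatches out of 30 aligned sites, so the Hamming distance is 5.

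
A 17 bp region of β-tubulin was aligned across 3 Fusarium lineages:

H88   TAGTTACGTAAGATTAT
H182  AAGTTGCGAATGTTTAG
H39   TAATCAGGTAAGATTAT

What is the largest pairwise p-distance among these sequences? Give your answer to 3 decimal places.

Pairwise Hamming distances:
  H88 vs H182: 6
  H88 vs H39: 3
  H182 vs H39: 9
The largest is 9 mismatches, between H182 and H39; p = 9/17 = 0.529.

0.529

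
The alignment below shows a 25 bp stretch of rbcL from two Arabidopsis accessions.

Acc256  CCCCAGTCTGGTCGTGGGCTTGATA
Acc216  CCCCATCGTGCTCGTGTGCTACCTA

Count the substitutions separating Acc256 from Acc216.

8

The sequences differ at positions 6 (G/T), 7 (T/C), 8 (C/G), 11 (G/C), 17 (G/T), 21 (T/A), 22 (G/C), 23 (A/C).
That gives 8 mismatches out of 25 aligned sites, so the Hamming distance is 8.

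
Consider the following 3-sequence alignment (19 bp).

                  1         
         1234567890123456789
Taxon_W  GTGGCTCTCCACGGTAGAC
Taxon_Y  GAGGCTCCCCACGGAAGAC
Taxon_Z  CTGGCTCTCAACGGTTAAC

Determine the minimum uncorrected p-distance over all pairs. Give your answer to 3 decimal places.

0.158

Pairwise Hamming distances:
  Taxon_W vs Taxon_Y: 3
  Taxon_W vs Taxon_Z: 4
  Taxon_Y vs Taxon_Z: 7
The smallest is 3 mismatches, between Taxon_W and Taxon_Y; p = 3/19 = 0.158.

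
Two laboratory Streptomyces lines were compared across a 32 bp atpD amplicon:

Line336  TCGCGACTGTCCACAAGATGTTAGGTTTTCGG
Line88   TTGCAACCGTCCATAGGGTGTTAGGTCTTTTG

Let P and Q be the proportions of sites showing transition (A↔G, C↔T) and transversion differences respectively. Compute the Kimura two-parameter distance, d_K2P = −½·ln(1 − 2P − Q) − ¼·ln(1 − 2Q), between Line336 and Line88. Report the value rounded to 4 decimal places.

0.3950

The sequences differ at positions 2 (C/T, transition), 5 (G/A, transition), 8 (T/C, transition), 14 (C/T, transition), 16 (A/G, transition), 18 (A/G, transition), 27 (T/C, transition), 30 (C/T, transition), 31 (G/T, transversion).
Of the 9 differences, 8 transitions and 1 transversion over 32 sites: P = 8/32 = 0.250000, Q = 1/32 = 0.031250.
d = −0.5·ln(0.468750) − 0.25·ln(0.937500) = −0.5·(-0.757686) − 0.25·(-0.064539) = 0.3950.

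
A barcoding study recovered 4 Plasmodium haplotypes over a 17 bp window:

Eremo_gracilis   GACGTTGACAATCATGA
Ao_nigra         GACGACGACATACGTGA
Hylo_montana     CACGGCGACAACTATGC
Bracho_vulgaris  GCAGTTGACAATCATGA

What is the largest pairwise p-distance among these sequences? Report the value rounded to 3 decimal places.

0.471

Pairwise Hamming distances:
  Eremo_gracilis vs Ao_nigra: 5
  Eremo_gracilis vs Hylo_montana: 6
  Eremo_gracilis vs Bracho_vulgaris: 2
  Ao_nigra vs Hylo_montana: 7
  Ao_nigra vs Bracho_vulgaris: 7
  Hylo_montana vs Bracho_vulgaris: 8
The largest is 8 mismatches, between Hylo_montana and Bracho_vulgaris; p = 8/17 = 0.471.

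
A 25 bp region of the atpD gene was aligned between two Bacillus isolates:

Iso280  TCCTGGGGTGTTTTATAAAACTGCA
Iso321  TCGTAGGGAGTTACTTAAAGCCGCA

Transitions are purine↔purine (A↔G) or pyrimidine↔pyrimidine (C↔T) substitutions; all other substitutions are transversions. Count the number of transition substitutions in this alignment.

4

Mismatches occur at site 3 (C↔G, transversion), site 5 (G↔A, transition), site 9 (T↔A, transversion), site 13 (T↔A, transversion), site 14 (T↔C, transition), site 15 (A↔T, transversion), site 20 (A↔G, transition), site 22 (T↔C, transition).
Of the 8 differences, 4 transitions and 4 transversions, so the answer is 4.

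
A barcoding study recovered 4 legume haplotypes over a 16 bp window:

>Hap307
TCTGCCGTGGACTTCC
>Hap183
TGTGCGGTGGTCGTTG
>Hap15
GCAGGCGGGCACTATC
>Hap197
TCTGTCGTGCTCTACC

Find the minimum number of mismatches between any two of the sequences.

4

Pairwise Hamming distances:
  Hap307 vs Hap183: 6
  Hap307 vs Hap15: 7
  Hap307 vs Hap197: 4
  Hap183 vs Hap15: 11
  Hap183 vs Hap197: 8
  Hap15 vs Hap197: 6
The smallest is 4, between Hap307 and Hap197.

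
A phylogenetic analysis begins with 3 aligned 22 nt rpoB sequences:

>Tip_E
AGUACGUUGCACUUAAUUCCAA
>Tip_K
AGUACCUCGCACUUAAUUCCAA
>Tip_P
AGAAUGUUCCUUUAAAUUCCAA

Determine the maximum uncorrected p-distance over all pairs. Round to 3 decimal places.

Pairwise Hamming distances:
  Tip_E vs Tip_K: 2
  Tip_E vs Tip_P: 6
  Tip_K vs Tip_P: 8
The largest is 8 mismatches, between Tip_K and Tip_P; p = 8/22 = 0.364.

0.364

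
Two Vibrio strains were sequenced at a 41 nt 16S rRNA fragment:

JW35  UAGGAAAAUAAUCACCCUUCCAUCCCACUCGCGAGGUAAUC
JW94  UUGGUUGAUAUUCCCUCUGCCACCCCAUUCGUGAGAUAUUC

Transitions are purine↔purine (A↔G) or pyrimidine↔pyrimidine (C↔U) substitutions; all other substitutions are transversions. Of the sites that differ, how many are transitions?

The sequences differ at positions 2 (A/U, transversion), 5 (A/U, transversion), 6 (A/U, transversion), 7 (A/G, transition), 11 (A/U, transversion), 14 (A/C, transversion), 16 (C/U, transition), 19 (U/G, transversion), 23 (U/C, transition), 28 (C/U, transition), 32 (C/U, transition), 36 (G/A, transition), 39 (A/U, transversion).
Of the 13 differences, 6 transitions and 7 transversions, so the answer is 6.

6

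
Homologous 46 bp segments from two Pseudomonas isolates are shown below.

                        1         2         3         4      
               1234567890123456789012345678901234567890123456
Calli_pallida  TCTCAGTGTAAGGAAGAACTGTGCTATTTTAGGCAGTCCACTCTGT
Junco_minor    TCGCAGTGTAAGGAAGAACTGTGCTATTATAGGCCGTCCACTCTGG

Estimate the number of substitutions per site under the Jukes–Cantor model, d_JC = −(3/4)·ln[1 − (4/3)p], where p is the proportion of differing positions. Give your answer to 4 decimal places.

Differing sites — 3:T/G; 29:T/A; 35:A/C; 46:T/G.
p = 4/46 = 0.086957.
d = −0.75 · ln(1 − (4/3)·0.086957) = −0.75 · ln(0.884057) = −0.75 · (-0.123234) = 0.0924.

0.0924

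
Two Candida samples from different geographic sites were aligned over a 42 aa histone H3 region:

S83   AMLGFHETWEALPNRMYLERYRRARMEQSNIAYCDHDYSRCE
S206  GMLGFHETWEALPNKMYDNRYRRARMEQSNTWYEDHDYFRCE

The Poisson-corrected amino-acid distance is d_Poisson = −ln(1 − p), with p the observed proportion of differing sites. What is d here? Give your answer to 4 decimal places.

0.2113

Mismatches occur at site 1 (A↔G), site 15 (R↔K), site 18 (L↔D), site 19 (E↔N), site 31 (I↔T), site 32 (A↔W), site 34 (C↔E), site 39 (S↔F).
p = 8/42 = 0.190476.
d = −ln(1 − 0.190476) = −ln(0.809524) = 0.2113.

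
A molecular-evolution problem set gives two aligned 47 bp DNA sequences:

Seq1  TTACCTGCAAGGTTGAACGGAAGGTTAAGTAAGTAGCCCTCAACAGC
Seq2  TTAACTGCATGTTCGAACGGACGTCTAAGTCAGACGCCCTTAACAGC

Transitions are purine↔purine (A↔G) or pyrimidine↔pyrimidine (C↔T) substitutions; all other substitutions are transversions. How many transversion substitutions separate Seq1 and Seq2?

Mismatches occur at site 4 (C/A, transversion), site 10 (A/T, transversion), site 12 (G/T, transversion), site 14 (T/C, transition), site 22 (A/C, transversion), site 24 (G/T, transversion), site 25 (T/C, transition), site 31 (A/C, transversion), site 34 (T/A, transversion), site 35 (A/C, transversion), site 41 (C/T, transition).
Of the 11 differences, 3 transitions and 8 transversions, so the answer is 8.

8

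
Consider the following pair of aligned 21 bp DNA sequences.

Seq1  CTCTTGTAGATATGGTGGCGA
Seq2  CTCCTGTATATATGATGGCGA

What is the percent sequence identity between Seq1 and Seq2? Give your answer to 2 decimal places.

85.71%

The sequences differ at positions 4 (T/C), 9 (G/T), 15 (G/A).
18 of the 21 sites match, so the percent identity is 18/21 × 100 = 85.71%.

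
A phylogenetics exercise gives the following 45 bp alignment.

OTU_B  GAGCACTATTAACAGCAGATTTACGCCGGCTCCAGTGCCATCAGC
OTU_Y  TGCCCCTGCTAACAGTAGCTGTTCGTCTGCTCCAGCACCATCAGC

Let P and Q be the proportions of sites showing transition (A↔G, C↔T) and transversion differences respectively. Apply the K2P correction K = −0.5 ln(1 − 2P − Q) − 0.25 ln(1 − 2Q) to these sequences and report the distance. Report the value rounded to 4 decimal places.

0.4075

Differing sites — 1:G/T (Tv); 2:A/G (Ti); 3:G/C (Tv); 5:A/C (Tv); 8:A/G (Ti); 9:T/C (Ti); 16:C/T (Ti); 19:A/C (Tv); 21:T/G (Tv); 23:A/T (Tv); 26:C/T (Ti); 28:G/T (Tv); 36:T/C (Ti); 37:G/A (Ti).
Of the 14 differences, 7 transitions and 7 transversions over 45 sites: P = 7/45 = 0.155556, Q = 7/45 = 0.155556.
d = −0.5·ln(0.533332) − 0.25·ln(0.688888) = −0.5·(-0.628611) − 0.25·(-0.372677) = 0.4075.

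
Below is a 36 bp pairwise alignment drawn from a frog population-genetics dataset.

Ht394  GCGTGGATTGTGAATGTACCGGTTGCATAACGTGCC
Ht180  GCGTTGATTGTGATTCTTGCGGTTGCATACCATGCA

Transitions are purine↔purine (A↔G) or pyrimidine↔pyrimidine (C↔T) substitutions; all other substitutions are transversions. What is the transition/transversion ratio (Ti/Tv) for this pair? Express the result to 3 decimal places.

Mismatches occur at site 5 (G/T, transversion), site 14 (A/T, transversion), site 16 (G/C, transversion), site 18 (A/T, transversion), site 19 (C/G, transversion), site 30 (A/C, transversion), site 32 (G/A, transition), site 36 (C/A, transversion).
Of the 8 differences, 1 transition and 7 transversions, so Ti/Tv = 1/7 = 0.143.

0.143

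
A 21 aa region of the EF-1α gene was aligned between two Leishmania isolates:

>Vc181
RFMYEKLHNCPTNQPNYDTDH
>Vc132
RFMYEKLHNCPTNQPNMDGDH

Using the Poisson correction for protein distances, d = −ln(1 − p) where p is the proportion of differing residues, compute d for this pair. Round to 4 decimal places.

Differing sites — 17:Y/M; 19:T/G.
p = 2/21 = 0.095238.
d = −ln(1 − 0.095238) = −ln(0.904762) = 0.1001.

0.1001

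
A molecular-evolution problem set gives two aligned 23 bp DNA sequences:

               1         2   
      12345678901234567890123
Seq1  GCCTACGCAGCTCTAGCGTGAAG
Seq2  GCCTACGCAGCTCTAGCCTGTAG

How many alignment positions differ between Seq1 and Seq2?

2

Mismatches occur at site 18 (G/C), site 21 (A/T).
That gives 2 mismatches out of 23 aligned sites, so the Hamming distance is 2.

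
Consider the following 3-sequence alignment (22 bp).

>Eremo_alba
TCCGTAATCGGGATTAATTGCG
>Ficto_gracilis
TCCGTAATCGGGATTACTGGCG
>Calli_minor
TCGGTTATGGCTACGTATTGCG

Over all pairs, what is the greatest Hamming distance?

Pairwise Hamming distances:
  Eremo_alba vs Ficto_gracilis: 2
  Eremo_alba vs Calli_minor: 8
  Ficto_gracilis vs Calli_minor: 10
The largest is 10, between Ficto_gracilis and Calli_minor.

10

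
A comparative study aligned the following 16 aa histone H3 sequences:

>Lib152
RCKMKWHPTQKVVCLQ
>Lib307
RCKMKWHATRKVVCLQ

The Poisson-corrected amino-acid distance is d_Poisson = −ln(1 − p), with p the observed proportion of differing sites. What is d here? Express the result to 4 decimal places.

0.1335

Differing sites — 8:P/A; 10:Q/R.
p = 2/16 = 0.125000.
d = −ln(1 − 0.125000) = −ln(0.875000) = 0.1335.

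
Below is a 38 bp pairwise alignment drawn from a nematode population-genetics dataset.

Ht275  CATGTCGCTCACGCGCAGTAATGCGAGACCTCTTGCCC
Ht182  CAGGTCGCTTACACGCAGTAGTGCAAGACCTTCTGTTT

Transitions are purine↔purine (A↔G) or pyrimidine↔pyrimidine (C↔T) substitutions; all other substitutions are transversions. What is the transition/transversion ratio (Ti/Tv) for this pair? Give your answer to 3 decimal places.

9.000

The sequences differ at positions 3 (T/G, transversion), 10 (C/T, transition), 13 (G/A, transition), 21 (A/G, transition), 25 (G/A, transition), 32 (C/T, transition), 33 (T/C, transition), 36 (C/T, transition), 37 (C/T, transition), 38 (C/T, transition).
Of the 10 differences, 9 transitions and 1 transversion, so Ti/Tv = 9/1 = 9.000.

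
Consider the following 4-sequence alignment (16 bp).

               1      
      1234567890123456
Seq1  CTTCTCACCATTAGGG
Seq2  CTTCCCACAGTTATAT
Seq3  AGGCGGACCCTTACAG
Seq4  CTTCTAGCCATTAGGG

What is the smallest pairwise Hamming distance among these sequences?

2

Pairwise Hamming distances:
  Seq1 vs Seq2: 6
  Seq1 vs Seq3: 8
  Seq1 vs Seq4: 2
  Seq2 vs Seq3: 9
  Seq2 vs Seq4: 8
  Seq3 vs Seq4: 9
The smallest is 2, between Seq1 and Seq4.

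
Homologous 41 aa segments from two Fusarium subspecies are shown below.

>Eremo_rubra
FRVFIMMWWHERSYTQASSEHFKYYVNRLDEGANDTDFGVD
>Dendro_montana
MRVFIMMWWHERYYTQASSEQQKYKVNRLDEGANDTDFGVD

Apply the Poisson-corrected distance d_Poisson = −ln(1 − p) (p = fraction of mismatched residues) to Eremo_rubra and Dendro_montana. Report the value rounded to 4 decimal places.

Mismatches occur at site 1 (F/M), site 13 (S/Y), site 21 (H/Q), site 22 (F/Q), site 25 (Y/K).
p = 5/41 = 0.121951.
d = −ln(1 − 0.121951) = −ln(0.878049) = 0.1301.

0.1301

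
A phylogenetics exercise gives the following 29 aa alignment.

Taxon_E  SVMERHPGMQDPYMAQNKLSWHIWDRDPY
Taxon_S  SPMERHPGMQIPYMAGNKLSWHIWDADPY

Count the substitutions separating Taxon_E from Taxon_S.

4

Differing sites — 2:V/P; 11:D/I; 16:Q/G; 26:R/A.
That gives 4 mismatches out of 29 aligned sites, so the Hamming distance is 4.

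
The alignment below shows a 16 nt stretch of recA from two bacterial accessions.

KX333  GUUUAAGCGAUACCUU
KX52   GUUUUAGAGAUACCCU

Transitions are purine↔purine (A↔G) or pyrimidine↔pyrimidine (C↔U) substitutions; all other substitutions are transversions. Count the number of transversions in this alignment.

2

Differing sites — 5:A/U (Tv); 8:C/A (Tv); 15:U/C (Ti).
Of the 3 differences, 1 transition and 2 transversions, so the answer is 2.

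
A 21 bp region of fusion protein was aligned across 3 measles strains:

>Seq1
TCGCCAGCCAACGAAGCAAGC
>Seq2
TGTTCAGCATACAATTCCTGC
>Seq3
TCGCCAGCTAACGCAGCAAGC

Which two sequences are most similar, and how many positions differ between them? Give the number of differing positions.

2

Pairwise Hamming distances:
  Seq1 vs Seq2: 10
  Seq1 vs Seq3: 2
  Seq2 vs Seq3: 11
The smallest is 2, between Seq1 and Seq3.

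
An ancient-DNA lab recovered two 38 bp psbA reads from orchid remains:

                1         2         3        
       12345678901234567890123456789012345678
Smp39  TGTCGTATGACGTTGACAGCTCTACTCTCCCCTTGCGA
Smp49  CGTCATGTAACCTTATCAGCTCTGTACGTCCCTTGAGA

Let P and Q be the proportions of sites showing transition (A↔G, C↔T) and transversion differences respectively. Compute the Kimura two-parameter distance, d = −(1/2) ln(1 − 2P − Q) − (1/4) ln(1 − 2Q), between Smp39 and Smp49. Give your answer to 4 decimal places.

The sequences differ at positions 1 (T/C, transition), 5 (G/A, transition), 7 (A/G, transition), 9 (G/A, transition), 12 (G/C, transversion), 15 (G/A, transition), 16 (A/T, transversion), 24 (A/G, transition), 25 (C/T, transition), 26 (T/A, transversion), 28 (T/G, transversion), 29 (C/T, transition), 36 (C/A, transversion).
Of the 13 differences, 8 transitions and 5 transversions over 38 sites: P = 8/38 = 0.210526, Q = 5/38 = 0.131579.
d = −0.5·ln(0.447369) − 0.25·ln(0.736842) = −0.5·(-0.804372) − 0.25·(-0.305382) = 0.4785.

0.4785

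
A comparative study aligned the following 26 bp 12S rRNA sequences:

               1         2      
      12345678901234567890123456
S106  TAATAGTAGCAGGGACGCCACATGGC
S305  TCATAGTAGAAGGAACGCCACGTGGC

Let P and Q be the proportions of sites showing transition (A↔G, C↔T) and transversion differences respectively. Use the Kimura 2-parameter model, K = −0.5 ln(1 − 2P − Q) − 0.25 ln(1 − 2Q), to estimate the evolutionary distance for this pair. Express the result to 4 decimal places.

0.1729

The sequences differ at positions 2 (A/C, transversion), 10 (C/A, transversion), 14 (G/A, transition), 22 (A/G, transition).
Of the 4 differences, 2 transitions and 2 transversions over 26 sites: P = 2/26 = 0.076923, Q = 2/26 = 0.076923.
d = −0.5·ln(0.769231) − 0.25·ln(0.846154) = −0.5·(-0.262364) − 0.25·(-0.167054) = 0.1729.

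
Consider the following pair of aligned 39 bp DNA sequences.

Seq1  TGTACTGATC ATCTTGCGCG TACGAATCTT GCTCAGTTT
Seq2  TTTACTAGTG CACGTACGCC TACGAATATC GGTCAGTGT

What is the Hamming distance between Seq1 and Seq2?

13

Mismatches occur at site 2 (G/T), site 7 (G/A), site 8 (A/G), site 10 (C/G), site 11 (A/C), site 12 (T/A), site 14 (T/G), site 16 (G/A), site 20 (G/C), site 28 (C/A), site 30 (T/C), site 32 (C/G), site 38 (T/G).
That gives 13 mismatches out of 39 aligned sites, so the Hamming distance is 13.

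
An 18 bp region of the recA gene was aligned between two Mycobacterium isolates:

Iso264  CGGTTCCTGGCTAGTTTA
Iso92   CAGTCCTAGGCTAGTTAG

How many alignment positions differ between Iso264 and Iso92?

Mismatches occur at site 2 (G→A), site 5 (T→C), site 7 (C→T), site 8 (T→A), site 17 (T→A), site 18 (A→G).
That gives 6 mismatches out of 18 aligned sites, so the Hamming distance is 6.

6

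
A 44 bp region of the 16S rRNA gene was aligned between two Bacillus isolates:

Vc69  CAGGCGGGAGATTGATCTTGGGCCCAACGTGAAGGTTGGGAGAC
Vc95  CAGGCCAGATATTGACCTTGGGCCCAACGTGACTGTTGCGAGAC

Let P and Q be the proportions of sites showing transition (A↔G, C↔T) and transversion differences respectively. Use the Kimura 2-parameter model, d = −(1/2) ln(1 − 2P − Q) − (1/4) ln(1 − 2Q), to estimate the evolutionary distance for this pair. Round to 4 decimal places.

0.1789

Differing sites — 6:G/C (Tv); 7:G/A (Ti); 10:G/T (Tv); 16:T/C (Ti); 33:A/C (Tv); 34:G/T (Tv); 39:G/C (Tv).
Of the 7 differences, 2 transitions and 5 transversions over 44 sites: P = 2/44 = 0.045455, Q = 5/44 = 0.113636.
d = −0.5·ln(0.795454) − 0.25·ln(0.772728) = −0.5·(-0.228842) − 0.25·(-0.257828) = 0.1789.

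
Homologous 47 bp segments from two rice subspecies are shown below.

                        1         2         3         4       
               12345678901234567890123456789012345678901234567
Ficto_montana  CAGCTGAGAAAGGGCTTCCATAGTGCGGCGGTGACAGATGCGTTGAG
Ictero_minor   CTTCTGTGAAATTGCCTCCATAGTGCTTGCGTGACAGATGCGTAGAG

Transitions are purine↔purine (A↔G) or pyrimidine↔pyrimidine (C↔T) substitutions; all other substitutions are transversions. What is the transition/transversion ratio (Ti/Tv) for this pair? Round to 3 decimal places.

Mismatches occur at site 2 (A→T, transversion), site 3 (G→T, transversion), site 7 (A→T, transversion), site 12 (G→T, transversion), site 13 (G→T, transversion), site 16 (T→C, transition), site 27 (G→T, transversion), site 28 (G→T, transversion), site 29 (C→G, transversion), site 30 (G→C, transversion), site 44 (T→A, transversion).
Of the 11 differences, 1 transition and 10 transversions, so Ti/Tv = 1/10 = 0.100.

0.100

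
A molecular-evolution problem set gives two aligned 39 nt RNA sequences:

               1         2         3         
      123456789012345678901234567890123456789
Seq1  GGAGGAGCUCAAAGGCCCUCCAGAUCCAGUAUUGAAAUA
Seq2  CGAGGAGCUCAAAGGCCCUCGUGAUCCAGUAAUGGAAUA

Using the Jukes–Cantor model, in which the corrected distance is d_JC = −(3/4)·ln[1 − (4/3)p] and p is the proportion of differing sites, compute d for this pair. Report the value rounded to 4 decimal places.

The sequences differ at positions 1 (G/C), 21 (C/G), 22 (A/U), 32 (U/A), 35 (A/G).
p = 5/39 = 0.128205.
d = −0.75 · ln(1 − (4/3)·0.128205) = −0.75 · ln(0.829060) = −0.75 · (-0.187463) = 0.1406.

0.1406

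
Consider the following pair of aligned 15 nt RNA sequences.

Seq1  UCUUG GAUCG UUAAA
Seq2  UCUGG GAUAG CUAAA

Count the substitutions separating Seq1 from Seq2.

3

The sequences differ at positions 4 (U/G), 9 (C/A), 11 (U/C).
That gives 3 mismatches out of 15 aligned sites, so the Hamming distance is 3.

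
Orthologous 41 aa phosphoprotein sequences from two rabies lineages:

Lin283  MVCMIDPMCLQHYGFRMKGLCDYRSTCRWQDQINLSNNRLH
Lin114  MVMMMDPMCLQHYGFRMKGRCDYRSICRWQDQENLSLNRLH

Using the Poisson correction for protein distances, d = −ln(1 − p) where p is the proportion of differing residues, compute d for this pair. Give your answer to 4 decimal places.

Mismatches occur at site 3 (C↔M), site 5 (I↔M), site 20 (L↔R), site 26 (T↔I), site 33 (I↔E), site 37 (N↔L).
p = 6/41 = 0.146341.
d = −ln(1 − 0.146341) = −ln(0.853659) = 0.1582.

0.1582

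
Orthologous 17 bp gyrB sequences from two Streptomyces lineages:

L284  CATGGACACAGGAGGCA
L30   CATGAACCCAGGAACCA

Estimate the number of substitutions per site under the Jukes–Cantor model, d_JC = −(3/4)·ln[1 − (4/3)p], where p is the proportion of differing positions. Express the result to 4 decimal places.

0.2824

The sequences differ at positions 5 (G/A), 8 (A/C), 14 (G/A), 15 (G/C).
p = 4/17 = 0.235294.
d = −0.75 · ln(1 − (4/3)·0.235294) = −0.75 · ln(0.686275) = −0.75 · (-0.376477) = 0.2824.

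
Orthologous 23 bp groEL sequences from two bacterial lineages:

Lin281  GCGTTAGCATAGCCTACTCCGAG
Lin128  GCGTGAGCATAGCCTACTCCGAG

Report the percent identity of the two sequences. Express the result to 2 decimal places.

95.65%

A single mismatch occurs at site 5 (T/G).
22 of the 23 sites match, so the percent identity is 22/23 × 100 = 95.65%.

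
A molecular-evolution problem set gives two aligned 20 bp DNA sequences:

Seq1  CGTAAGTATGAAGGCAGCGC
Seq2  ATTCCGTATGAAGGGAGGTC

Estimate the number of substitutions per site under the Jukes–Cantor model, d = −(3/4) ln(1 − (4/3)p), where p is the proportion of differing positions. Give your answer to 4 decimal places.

The sequences differ at positions 1 (C/A), 2 (G/T), 4 (A/C), 5 (A/C), 15 (C/G), 18 (C/G), 19 (G/T).
p = 7/20 = 0.350000.
d = −0.75 · ln(1 − (4/3)·0.350000) = −0.75 · ln(0.533333) = −0.75 · (-0.628609) = 0.4715.

0.4715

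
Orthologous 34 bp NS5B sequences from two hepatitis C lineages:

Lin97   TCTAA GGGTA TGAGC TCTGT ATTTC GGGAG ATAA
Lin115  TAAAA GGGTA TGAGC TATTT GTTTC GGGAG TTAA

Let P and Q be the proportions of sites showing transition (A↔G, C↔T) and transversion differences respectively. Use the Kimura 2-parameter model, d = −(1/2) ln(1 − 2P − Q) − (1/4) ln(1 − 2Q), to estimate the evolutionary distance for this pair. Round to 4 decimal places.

0.2023

The sequences differ at positions 2 (C/A, transversion), 3 (T/A, transversion), 17 (C/A, transversion), 19 (G/T, transversion), 21 (A/G, transition), 31 (A/T, transversion).
Of the 6 differences, 1 transition and 5 transversions over 34 sites: P = 1/34 = 0.029412, Q = 5/34 = 0.147059.
d = −0.5·ln(0.794117) − 0.25·ln(0.705882) = −0.5·(-0.230524) − 0.25·(-0.348307) = 0.2023.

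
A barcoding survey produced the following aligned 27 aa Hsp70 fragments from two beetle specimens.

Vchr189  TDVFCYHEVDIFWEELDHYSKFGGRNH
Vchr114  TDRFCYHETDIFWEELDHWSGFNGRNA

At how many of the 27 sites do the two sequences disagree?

Differing sites — 3:V/R; 9:V/T; 19:Y/W; 21:K/G; 23:G/N; 27:H/A.
That gives 6 mismatches out of 27 aligned sites, so the Hamming distance is 6.

6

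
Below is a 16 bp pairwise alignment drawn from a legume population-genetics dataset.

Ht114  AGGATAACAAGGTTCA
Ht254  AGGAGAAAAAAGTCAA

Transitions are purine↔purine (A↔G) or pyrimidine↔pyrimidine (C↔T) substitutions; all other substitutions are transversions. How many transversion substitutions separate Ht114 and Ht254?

Mismatches occur at site 5 (T→G, transversion), site 8 (C→A, transversion), site 11 (G→A, transition), site 14 (T→C, transition), site 15 (C→A, transversion).
Of the 5 differences, 2 transitions and 3 transversions, so the answer is 3.

3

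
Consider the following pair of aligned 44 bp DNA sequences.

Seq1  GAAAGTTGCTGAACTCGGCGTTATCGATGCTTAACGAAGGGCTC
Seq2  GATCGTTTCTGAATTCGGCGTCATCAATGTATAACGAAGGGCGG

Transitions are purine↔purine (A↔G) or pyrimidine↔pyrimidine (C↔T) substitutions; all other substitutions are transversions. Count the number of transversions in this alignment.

6

Mismatches occur at site 3 (A/T, transversion), site 4 (A/C, transversion), site 8 (G/T, transversion), site 14 (C/T, transition), site 22 (T/C, transition), site 26 (G/A, transition), site 30 (C/T, transition), site 31 (T/A, transversion), site 43 (T/G, transversion), site 44 (C/G, transversion).
Of the 10 differences, 4 transitions and 6 transversions, so the answer is 6.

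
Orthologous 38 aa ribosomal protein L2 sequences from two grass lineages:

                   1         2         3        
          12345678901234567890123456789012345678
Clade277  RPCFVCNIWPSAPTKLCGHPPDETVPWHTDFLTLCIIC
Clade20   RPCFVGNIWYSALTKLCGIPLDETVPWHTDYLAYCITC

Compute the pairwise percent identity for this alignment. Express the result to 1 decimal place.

Differing sites — 6:C/G; 10:P/Y; 13:P/L; 19:H/I; 21:P/L; 31:F/Y; 33:T/A; 34:L/Y; 37:I/T.
29 of the 38 sites match, so the percent identity is 29/38 × 100 = 76.3%.

76.3%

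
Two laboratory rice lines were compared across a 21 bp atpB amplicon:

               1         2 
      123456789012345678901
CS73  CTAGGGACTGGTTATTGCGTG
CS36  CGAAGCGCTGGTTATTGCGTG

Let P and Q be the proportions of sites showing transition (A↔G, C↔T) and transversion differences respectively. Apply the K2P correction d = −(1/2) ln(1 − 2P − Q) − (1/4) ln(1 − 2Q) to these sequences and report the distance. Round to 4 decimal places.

0.2211

The sequences differ at positions 2 (T/G, transversion), 4 (G/A, transition), 6 (G/C, transversion), 7 (A/G, transition).
Of the 4 differences, 2 transitions and 2 transversions over 21 sites: P = 2/21 = 0.095238, Q = 2/21 = 0.095238.
d = −0.5·ln(0.714286) − 0.25·ln(0.809524) = −0.5·(-0.336472) − 0.25·(-0.211309) = 0.2211.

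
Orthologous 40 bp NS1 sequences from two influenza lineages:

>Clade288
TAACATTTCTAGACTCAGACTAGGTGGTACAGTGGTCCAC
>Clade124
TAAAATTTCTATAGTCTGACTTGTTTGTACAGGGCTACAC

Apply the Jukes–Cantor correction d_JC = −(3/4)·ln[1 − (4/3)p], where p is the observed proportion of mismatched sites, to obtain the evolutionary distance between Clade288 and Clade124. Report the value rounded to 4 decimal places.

0.3041

Differing sites — 4:C/A; 12:G/T; 14:C/G; 17:A/T; 22:A/T; 24:G/T; 26:G/T; 33:T/G; 35:G/C; 37:C/A.
p = 10/40 = 0.250000.
d = −0.75 · ln(1 − (4/3)·0.250000) = −0.75 · ln(0.666667) = −0.75 · (-0.405465) = 0.3041.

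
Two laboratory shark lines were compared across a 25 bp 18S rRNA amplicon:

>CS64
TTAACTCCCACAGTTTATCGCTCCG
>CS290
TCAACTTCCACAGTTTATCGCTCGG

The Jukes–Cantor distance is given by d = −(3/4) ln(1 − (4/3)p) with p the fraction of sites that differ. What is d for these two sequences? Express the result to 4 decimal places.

The sequences differ at positions 2 (T/C), 7 (C/T), 24 (C/G).
p = 3/25 = 0.120000.
d = −0.75 · ln(1 − (4/3)·0.120000) = −0.75 · ln(0.840000) = −0.75 · (-0.174353) = 0.1308.

0.1308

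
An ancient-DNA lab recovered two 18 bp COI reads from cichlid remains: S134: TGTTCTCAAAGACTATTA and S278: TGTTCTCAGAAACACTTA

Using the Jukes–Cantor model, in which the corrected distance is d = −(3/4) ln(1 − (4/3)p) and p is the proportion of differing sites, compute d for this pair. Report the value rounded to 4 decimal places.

The sequences differ at positions 9 (A/G), 11 (G/A), 14 (T/A), 15 (A/C).
p = 4/18 = 0.222222.
d = −0.75 · ln(1 − (4/3)·0.222222) = −0.75 · ln(0.703704) = −0.75 · (-0.351397) = 0.2635.

0.2635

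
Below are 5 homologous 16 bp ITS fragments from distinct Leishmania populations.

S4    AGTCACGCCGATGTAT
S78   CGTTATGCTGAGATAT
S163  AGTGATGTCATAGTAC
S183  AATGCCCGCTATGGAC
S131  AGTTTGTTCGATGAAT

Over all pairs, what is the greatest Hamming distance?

Pairwise Hamming distances:
  S4 vs S78: 6
  S4 vs S163: 7
  S4 vs S183: 8
  S4 vs S131: 6
  S78 vs S163: 9
  S78 vs S183: 13
  S78 vs S131: 9
  S163 vs S183: 9
  S163 vs S131: 9
  S183 vs S131: 9
The largest is 13, between S78 and S183.

13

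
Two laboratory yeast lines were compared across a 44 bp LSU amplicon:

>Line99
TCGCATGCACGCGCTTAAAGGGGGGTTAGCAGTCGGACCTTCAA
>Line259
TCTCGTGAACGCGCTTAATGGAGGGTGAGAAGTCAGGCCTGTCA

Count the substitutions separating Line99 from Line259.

Differing sites — 3:G/T; 5:A/G; 8:C/A; 19:A/T; 22:G/A; 27:T/G; 30:C/A; 35:G/A; 37:A/G; 41:T/G; 42:C/T; 43:A/C.
That gives 12 mismatches out of 44 aligned sites, so the Hamming distance is 12.

12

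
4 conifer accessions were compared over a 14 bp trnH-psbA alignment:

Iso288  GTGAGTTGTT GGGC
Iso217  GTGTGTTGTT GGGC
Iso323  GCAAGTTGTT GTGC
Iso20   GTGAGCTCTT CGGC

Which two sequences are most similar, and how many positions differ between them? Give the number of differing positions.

1

Pairwise Hamming distances:
  Iso288 vs Iso217: 1
  Iso288 vs Iso323: 3
  Iso288 vs Iso20: 3
  Iso217 vs Iso323: 4
  Iso217 vs Iso20: 4
  Iso323 vs Iso20: 6
The smallest is 1, between Iso288 and Iso217.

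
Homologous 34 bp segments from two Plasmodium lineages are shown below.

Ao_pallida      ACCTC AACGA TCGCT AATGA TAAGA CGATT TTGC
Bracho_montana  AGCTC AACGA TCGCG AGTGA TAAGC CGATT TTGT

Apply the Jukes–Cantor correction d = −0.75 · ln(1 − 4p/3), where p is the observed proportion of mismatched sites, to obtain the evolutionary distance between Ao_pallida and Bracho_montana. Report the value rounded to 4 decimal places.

The sequences differ at positions 2 (C/G), 15 (T/G), 17 (A/G), 25 (A/C), 34 (C/T).
p = 5/34 = 0.147059.
d = −0.75 · ln(1 − (4/3)·0.147059) = −0.75 · ln(0.803921) = −0.75 · (-0.218254) = 0.1637.

0.1637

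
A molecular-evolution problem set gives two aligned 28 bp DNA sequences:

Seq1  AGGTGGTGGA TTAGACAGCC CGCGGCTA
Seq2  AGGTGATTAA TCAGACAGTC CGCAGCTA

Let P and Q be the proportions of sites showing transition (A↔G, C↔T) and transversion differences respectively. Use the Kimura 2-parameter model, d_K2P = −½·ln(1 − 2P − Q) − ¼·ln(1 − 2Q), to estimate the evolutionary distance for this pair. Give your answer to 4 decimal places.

The sequences differ at positions 6 (G/A, transition), 8 (G/T, transversion), 9 (G/A, transition), 12 (T/C, transition), 19 (C/T, transition), 24 (G/A, transition).
Of the 6 differences, 5 transitions and 1 transversion over 28 sites: P = 5/28 = 0.178571, Q = 1/28 = 0.035714.
d = −0.5·ln(0.607144) − 0.25·ln(0.928572) = −0.5·(-0.498989) − 0.25·(-0.074107) = 0.2680.

0.2680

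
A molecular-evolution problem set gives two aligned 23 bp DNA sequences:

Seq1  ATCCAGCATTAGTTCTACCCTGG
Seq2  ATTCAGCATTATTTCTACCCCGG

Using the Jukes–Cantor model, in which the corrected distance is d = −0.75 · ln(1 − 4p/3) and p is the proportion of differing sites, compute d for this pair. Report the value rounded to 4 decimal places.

Differing sites — 3:C/T; 12:G/T; 21:T/C.
p = 3/23 = 0.130435.
d = −0.75 · ln(1 − (4/3)·0.130435) = −0.75 · ln(0.826087) = −0.75 · (-0.191055) = 0.1433.

0.1433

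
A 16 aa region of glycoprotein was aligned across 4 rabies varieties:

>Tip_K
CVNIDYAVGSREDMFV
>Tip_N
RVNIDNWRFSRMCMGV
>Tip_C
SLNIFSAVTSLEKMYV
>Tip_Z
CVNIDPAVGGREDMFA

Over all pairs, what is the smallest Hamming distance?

3

Pairwise Hamming distances:
  Tip_K vs Tip_N: 8
  Tip_K vs Tip_C: 8
  Tip_K vs Tip_Z: 3
  Tip_N vs Tip_C: 11
  Tip_N vs Tip_Z: 10
  Tip_C vs Tip_Z: 10
The smallest is 3, between Tip_K and Tip_Z.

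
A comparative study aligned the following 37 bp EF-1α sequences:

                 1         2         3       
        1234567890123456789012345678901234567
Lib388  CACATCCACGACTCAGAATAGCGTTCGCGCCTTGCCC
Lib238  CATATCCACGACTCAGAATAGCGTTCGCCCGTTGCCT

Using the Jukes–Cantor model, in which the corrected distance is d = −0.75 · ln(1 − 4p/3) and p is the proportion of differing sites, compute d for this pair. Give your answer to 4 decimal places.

0.1167

The sequences differ at positions 3 (C/T), 29 (G/C), 31 (C/G), 37 (C/T).
p = 4/37 = 0.108108.
d = −0.75 · ln(1 − (4/3)·0.108108) = −0.75 · ln(0.855856) = −0.75 · (-0.155653) = 0.1167.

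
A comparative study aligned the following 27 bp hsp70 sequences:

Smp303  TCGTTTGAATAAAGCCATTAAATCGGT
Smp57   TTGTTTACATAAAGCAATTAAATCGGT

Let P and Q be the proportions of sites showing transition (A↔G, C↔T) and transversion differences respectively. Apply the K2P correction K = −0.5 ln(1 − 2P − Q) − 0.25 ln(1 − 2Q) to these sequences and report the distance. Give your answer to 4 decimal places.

Mismatches occur at site 2 (C/T, transition), site 7 (G/A, transition), site 8 (A/C, transversion), site 16 (C/A, transversion).
Of the 4 differences, 2 transitions and 2 transversions over 27 sites: P = 2/27 = 0.074074, Q = 2/27 = 0.074074.
d = −0.5·ln(0.777778) − 0.25·ln(0.851852) = −0.5·(-0.251314) − 0.25·(-0.160342) = 0.1657.

0.1657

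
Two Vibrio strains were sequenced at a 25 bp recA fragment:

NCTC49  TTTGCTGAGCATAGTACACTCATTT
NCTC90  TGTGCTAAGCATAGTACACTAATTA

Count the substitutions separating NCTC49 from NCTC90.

4

Mismatches occur at site 2 (T/G), site 7 (G/A), site 21 (C/A), site 25 (T/A).
That gives 4 mismatches out of 25 aligned sites, so the Hamming distance is 4.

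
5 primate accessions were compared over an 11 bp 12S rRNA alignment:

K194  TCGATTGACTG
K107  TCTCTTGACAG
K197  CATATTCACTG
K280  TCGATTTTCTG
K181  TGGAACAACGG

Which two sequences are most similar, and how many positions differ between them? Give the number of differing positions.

2

Pairwise Hamming distances:
  K194 vs K107: 3
  K194 vs K197: 4
  K194 vs K280: 2
  K194 vs K181: 5
  K107 vs K197: 5
  K107 vs K280: 5
  K107 vs K181: 7
  K197 vs K280: 5
  K197 vs K181: 7
  K280 vs K181: 6
The smallest is 2, between K194 and K280.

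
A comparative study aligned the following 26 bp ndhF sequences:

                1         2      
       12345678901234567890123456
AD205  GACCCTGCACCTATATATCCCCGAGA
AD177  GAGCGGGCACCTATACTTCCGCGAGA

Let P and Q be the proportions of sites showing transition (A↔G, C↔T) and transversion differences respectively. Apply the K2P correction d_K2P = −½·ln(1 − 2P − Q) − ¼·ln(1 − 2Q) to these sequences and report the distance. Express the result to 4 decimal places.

The sequences differ at positions 3 (C/G, transversion), 5 (C/G, transversion), 6 (T/G, transversion), 16 (T/C, transition), 17 (A/T, transversion), 21 (C/G, transversion).
Of the 6 differences, 1 transition and 5 transversions over 26 sites: P = 1/26 = 0.038462, Q = 5/26 = 0.192308.
d = −0.5·ln(0.730768) − 0.25·ln(0.615384) = −0.5·(-0.313659) − 0.25·(-0.485509) = 0.2782.

0.2782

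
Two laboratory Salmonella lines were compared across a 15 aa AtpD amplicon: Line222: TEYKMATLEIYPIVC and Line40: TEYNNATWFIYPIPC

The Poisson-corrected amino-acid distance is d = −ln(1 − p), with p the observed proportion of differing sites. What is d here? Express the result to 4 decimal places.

Differing sites — 4:K/N; 5:M/N; 8:L/W; 9:E/F; 14:V/P.
p = 5/15 = 0.333333.
d = −ln(1 − 0.333333) = −ln(0.666667) = 0.4055.

0.4055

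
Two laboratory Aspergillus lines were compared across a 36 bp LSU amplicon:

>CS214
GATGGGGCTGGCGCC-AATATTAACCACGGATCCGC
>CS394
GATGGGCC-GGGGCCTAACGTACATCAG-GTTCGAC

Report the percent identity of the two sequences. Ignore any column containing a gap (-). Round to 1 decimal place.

66.7%

Excluding the 3 gap columns leaves 33 comparable sites.
Mismatches occur at site 7 (G→C), site 12 (C→G), site 19 (T→C), site 20 (A→G), site 22 (T→A), site 23 (A→C), site 25 (C→T), site 28 (C→G), site 31 (A→T), site 34 (C→G), site 35 (G→A).
22 of the 33 comparable sites match, so the percent identity is 22/33 × 100 = 66.7%.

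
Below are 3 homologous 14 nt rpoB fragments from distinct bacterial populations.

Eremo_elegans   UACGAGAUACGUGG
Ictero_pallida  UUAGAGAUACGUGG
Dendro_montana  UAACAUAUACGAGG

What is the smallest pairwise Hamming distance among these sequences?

2

Pairwise Hamming distances:
  Eremo_elegans vs Ictero_pallida: 2
  Eremo_elegans vs Dendro_montana: 4
  Ictero_pallida vs Dendro_montana: 4
The smallest is 2, between Eremo_elegans and Ictero_pallida.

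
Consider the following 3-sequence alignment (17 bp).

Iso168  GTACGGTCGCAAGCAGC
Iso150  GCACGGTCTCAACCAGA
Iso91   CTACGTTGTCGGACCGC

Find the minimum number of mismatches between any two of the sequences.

Pairwise Hamming distances:
  Iso168 vs Iso150: 4
  Iso168 vs Iso91: 8
  Iso150 vs Iso91: 9
The smallest is 4, between Iso168 and Iso150.

4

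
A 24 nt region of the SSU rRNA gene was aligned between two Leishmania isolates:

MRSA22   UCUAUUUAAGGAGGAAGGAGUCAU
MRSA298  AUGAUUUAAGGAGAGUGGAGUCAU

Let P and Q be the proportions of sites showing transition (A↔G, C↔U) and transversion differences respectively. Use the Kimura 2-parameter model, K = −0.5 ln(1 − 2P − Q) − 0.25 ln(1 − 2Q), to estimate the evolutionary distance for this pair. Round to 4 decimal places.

Mismatches occur at site 1 (U/A, transversion), site 2 (C/U, transition), site 3 (U/G, transversion), site 14 (G/A, transition), site 15 (A/G, transition), site 16 (A/U, transversion).
Of the 6 differences, 3 transitions and 3 transversions over 24 sites: P = 3/24 = 0.125000, Q = 3/24 = 0.125000.
d = −0.5·ln(0.625000) − 0.25·ln(0.750000) = −0.5·(-0.470004) − 0.25·(-0.287682) = 0.3069.

0.3069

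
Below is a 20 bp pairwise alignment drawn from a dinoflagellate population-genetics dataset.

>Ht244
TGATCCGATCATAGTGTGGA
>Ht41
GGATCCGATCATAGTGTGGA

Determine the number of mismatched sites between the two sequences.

1

The sequences differ at position 1 (T/G).
That gives 1 mismatch out of 20 aligned sites, so the Hamming distance is 1.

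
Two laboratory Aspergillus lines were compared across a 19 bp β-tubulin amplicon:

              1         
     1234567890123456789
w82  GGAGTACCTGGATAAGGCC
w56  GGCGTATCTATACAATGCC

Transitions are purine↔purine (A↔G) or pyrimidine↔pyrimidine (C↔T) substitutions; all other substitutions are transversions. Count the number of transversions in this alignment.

3

Differing sites — 3:A/C (Tv); 7:C/T (Ti); 10:G/A (Ti); 11:G/T (Tv); 13:T/C (Ti); 16:G/T (Tv).
Of the 6 differences, 3 transitions and 3 transversions, so the answer is 3.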